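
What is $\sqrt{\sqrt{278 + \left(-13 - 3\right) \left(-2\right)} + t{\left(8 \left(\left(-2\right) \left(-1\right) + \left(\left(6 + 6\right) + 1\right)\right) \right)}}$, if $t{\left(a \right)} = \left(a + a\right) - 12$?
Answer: $\sqrt{228 + \sqrt{310}} \approx 15.672$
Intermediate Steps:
$t{\left(a \right)} = -12 + 2 a$ ($t{\left(a \right)} = 2 a - 12 = -12 + 2 a$)
$\sqrt{\sqrt{278 + \left(-13 - 3\right) \left(-2\right)} + t{\left(8 \left(\left(-2\right) \left(-1\right) + \left(\left(6 + 6\right) + 1\right)\right) \right)}} = \sqrt{\sqrt{278 + \left(-13 - 3\right) \left(-2\right)} - \left(12 - 2 \cdot 8 \left(\left(-2\right) \left(-1\right) + \left(\left(6 + 6\right) + 1\right)\right)\right)} = \sqrt{\sqrt{278 - -32} - \left(12 - 2 \cdot 8 \left(2 + \left(12 + 1\right)\right)\right)} = \sqrt{\sqrt{278 + 32} - \left(12 - 2 \cdot 8 \left(2 + 13\right)\right)} = \sqrt{\sqrt{310} - \left(12 - 2 \cdot 8 \cdot 15\right)} = \sqrt{\sqrt{310} + \left(-12 + 2 \cdot 120\right)} = \sqrt{\sqrt{310} + \left(-12 + 240\right)} = \sqrt{\sqrt{310} + 228} = \sqrt{228 + \sqrt{310}}$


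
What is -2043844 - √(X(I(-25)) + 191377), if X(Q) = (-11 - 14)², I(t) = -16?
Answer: -2043844 - √192002 ≈ -2.0443e+6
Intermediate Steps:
X(Q) = 625 (X(Q) = (-25)² = 625)
-2043844 - √(X(I(-25)) + 191377) = -2043844 - √(625 + 191377) = -2043844 - √192002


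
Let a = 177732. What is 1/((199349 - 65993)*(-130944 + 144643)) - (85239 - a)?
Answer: 168970267663093/1826843844 ≈ 92493.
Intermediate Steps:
1/((199349 - 65993)*(-130944 + 144643)) - (85239 - a) = 1/((199349 - 65993)*(-130944 + 144643)) - (85239 - 1*177732) = 1/(133356*13699) - (85239 - 177732) = 1/1826843844 - 1*(-92493) = 1/1826843844 + 92493 = 168970267663093/1826843844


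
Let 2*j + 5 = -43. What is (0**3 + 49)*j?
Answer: -1176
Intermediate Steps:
j = -24 (j = -5/2 + (1/2)*(-43) = -5/2 - 43/2 = -24)
(0**3 + 49)*j = (0**3 + 49)*(-24) = (0 + 49)*(-24) = 49*(-24) = -1176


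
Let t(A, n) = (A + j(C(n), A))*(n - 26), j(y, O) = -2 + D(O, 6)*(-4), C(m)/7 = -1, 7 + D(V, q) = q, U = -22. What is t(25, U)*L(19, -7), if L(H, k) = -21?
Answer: 27216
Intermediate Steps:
D(V, q) = -7 + q
C(m) = -7 (C(m) = 7*(-1) = -7)
j(y, O) = 2 (j(y, O) = -2 + (-7 + 6)*(-4) = -2 - 1*(-4) = -2 + 4 = 2)
t(A, n) = (-26 + n)*(2 + A) (t(A, n) = (A + 2)*(n - 26) = (2 + A)*(-26 + n) = (-26 + n)*(2 + A))
t(25, U)*L(19, -7) = (-52 - 26*25 + 2*(-22) + 25*(-22))*(-21) = (-52 - 650 - 44 - 550)*(-21) = -1296*(-21) = 27216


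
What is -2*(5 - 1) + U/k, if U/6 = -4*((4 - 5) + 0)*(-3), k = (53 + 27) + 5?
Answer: -752/85 ≈ -8.8471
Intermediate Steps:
k = 85 (k = 80 + 5 = 85)
U = -72 (U = 6*(-4*((4 - 5) + 0)*(-3)) = 6*(-4*(-1 + 0)*(-3)) = 6*(-4*(-1)*(-3)) = 6*(4*(-3)) = 6*(-12) = -72)
-2*(5 - 1) + U/k = -2*(5 - 1) - 72/85 = -2*4 + (1/85)*(-72) = -8 - 72/85 = -752/85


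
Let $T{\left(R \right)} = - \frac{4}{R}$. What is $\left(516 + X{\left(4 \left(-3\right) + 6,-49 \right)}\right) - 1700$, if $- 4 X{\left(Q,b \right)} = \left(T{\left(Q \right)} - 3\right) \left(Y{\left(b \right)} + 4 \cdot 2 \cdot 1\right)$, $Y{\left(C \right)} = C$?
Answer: $- \frac{14495}{12} \approx -1207.9$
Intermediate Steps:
$X{\left(Q,b \right)} = - \frac{\left(-3 - \frac{4}{Q}\right) \left(8 + b\right)}{4}$ ($X{\left(Q,b \right)} = - \frac{\left(- \frac{4}{Q} - 3\right) \left(b + 4 \cdot 2 \cdot 1\right)}{4} = - \frac{\left(-3 - \frac{4}{Q}\right) \left(b + 8 \cdot 1\right)}{4} = - \frac{\left(-3 - \frac{4}{Q}\right) \left(b + 8\right)}{4} = - \frac{\left(-3 - \frac{4}{Q}\right) \left(8 + b\right)}{4}$)
$\left(516 + X{\left(4 \left(-3\right) + 6,-49 \right)}\right) - 1700 = \left(516 + \frac{8 - 49 + \frac{3 \left(4 \left(-3\right) + 6\right) \left(8 - 49\right)}{4}}{4 \left(-3\right) + 6}\right) - 1700 = \left(516 + \frac{8 - 49 + \frac{3}{4} \left(-12 + 6\right) \left(-41\right)}{-12 + 6}\right) - 1700 = \left(516 + \frac{8 - 49 + \frac{3}{4} \left(-6\right) \left(-41\right)}{-6}\right) - 1700 = \left(516 - \frac{8 - 49 + \frac{369}{2}}{6}\right) - 1700 = \left(516 - \frac{287}{12}\right) - 1700 = \frac{5905}{12} - 1700 = - \frac{14495}{12}$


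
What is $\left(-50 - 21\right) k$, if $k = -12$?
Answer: $852$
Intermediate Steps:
$\left(-50 - 21\right) k = \left(-50 - 21\right) \left(-12\right) = \left(-71\right) \left(-12\right) = 852$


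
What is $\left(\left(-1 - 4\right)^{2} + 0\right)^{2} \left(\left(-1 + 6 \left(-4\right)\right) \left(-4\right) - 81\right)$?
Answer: $11875$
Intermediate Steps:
$\left(\left(-1 - 4\right)^{2} + 0\right)^{2} \left(\left(-1 + 6 \left(-4\right)\right) \left(-4\right) - 81\right) = \left(\left(-5\right)^{2} + 0\right)^{2} \left(\left(-1 - 24\right) \left(-4\right) - 81\right) = \left(25 + 0\right)^{2} \left(\left(-25\right) \left(-4\right) - 81\right) = 25^{2} \left(100 - 81\right) = 625 \cdot 19 = 11875$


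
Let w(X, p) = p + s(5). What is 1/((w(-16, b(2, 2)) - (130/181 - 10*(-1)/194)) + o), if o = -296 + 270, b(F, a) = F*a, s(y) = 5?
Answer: -17557/311984 ≈ -0.056275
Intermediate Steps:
w(X, p) = 5 + p (w(X, p) = p + 5 = 5 + p)
o = -26
1/((w(-16, b(2, 2)) - (130/181 - 10*(-1)/194)) + o) = 1/(((5 + 2*2) - (130/181 - 10*(-1)/194)) - 26) = 1/(((5 + 4) - (130*(1/181) + 10*(1/194))) - 26) = 1/((9 - (130/181 + 5/97)) - 26) = 1/((9 - 1*13515/17557) - 26) = 1/((9 - 13515/17557) - 26) = 1/(144498/17557 - 26) = 1/(-311984/17557) = -17557/311984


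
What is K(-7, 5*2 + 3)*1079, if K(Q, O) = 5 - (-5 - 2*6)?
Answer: 23738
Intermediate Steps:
K(Q, O) = 22 (K(Q, O) = 5 - (-5 - 12) = 5 - 1*(-17) = 5 + 17 = 22)
K(-7, 5*2 + 3)*1079 = 22*1079 = 23738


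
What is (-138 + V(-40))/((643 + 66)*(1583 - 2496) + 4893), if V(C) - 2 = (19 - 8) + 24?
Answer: 101/642424 ≈ 0.00015722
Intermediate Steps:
V(C) = 37 (V(C) = 2 + ((19 - 8) + 24) = 2 + (11 + 24) = 2 + 35 = 37)
(-138 + V(-40))/((643 + 66)*(1583 - 2496) + 4893) = (-138 + 37)/((643 + 66)*(1583 - 2496) + 4893) = -101/(709*(-913) + 4893) = -101/(-647317 + 4893) = -101/(-642424) = -101*(-1/642424) = 101/642424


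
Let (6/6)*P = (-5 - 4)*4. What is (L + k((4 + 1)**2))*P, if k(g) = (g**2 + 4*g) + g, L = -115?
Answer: -22860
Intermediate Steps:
P = -36 (P = (-5 - 4)*4 = -9*4 = -36)
k(g) = g**2 + 5*g
(L + k((4 + 1)**2))*P = (-115 + (4 + 1)**2*(5 + (4 + 1)**2))*(-36) = (-115 + 5**2*(5 + 5**2))*(-36) = (-115 + 25*(5 + 25))*(-36) = (-115 + 25*30)*(-36) = (-115 + 750)*(-36) = 635*(-36) = -22860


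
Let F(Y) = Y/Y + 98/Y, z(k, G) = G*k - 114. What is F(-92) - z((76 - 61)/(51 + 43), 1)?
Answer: 122991/1081 ≈ 113.78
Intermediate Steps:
z(k, G) = -114 + G*k
F(Y) = 1 + 98/Y
F(-92) - z((76 - 61)/(51 + 43), 1) = (98 - 92)/(-92) - (-114 + 1*((76 - 61)/(51 + 43))) = -1/92*6 - (-114 + 1*(15/94)) = -3/46 - (-114 + 1*(15*(1/94))) = -3/46 - (-114 + 1*(15/94)) = -3/46 - (-114 + 15/94) = -3/46 - 1*(-10701/94) = -3/46 + 10701/94 = 122991/1081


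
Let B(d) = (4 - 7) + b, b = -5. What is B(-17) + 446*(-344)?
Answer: -153432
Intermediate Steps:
B(d) = -8 (B(d) = (4 - 7) - 5 = -3 - 5 = -8)
B(-17) + 446*(-344) = -8 + 446*(-344) = -8 - 153424 = -153432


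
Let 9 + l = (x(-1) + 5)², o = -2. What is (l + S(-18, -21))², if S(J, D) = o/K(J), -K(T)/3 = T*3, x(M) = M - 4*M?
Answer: 19838116/6561 ≈ 3023.6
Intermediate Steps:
x(M) = -3*M
K(T) = -9*T (K(T) = -3*T*3 = -9*T)
l = 55 (l = -9 + (-3*(-1) + 5)² = -9 + (3 + 5)² = -9 + 8² = -9 + 64 = 55)
S(J, D) = 2/(9*J) (S(J, D) = -2*(-1/(9*J)) = -(-2)/(9*J) = 2/(9*J))
(l + S(-18, -21))² = (55 + (2/9)/(-18))² = (55 + (2/9)*(-1/18))² = (55 - 1/81)² = (4454/81)² = 19838116/6561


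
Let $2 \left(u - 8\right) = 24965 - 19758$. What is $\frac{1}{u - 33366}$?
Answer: $- \frac{2}{61509} \approx -3.2516 \cdot 10^{-5}$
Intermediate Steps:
$u = \frac{5223}{2}$ ($u = 8 + \frac{24965 - 19758}{2} = 8 + \frac{1}{2} \cdot 5207 = 8 + \frac{5207}{2} = \frac{5223}{2} \approx 2611.5$)
$\frac{1}{u - 33366} = \frac{1}{\frac{5223}{2} - 33366} = \frac{1}{- \frac{61509}{2}} = - \frac{2}{61509}$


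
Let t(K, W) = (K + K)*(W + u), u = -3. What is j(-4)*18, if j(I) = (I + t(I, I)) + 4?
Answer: 1008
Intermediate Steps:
t(K, W) = 2*K*(-3 + W) (t(K, W) = (K + K)*(W - 3) = (2*K)*(-3 + W) = 2*K*(-3 + W))
j(I) = 4 + I + 2*I*(-3 + I) (j(I) = (I + 2*I*(-3 + I)) + 4 = 4 + I + 2*I*(-3 + I))
j(-4)*18 = (4 - 4 + 2*(-4)*(-3 - 4))*18 = (4 - 4 + 2*(-4)*(-7))*18 = (4 - 4 + 56)*18 = 56*18 = 1008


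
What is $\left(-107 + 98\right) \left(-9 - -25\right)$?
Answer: $-144$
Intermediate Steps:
$\left(-107 + 98\right) \left(-9 - -25\right) = - 9 \left(-9 + 25\right) = \left(-9\right) 16 = -144$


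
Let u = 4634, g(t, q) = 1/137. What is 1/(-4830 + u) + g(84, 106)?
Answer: 59/26852 ≈ 0.0021972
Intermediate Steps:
g(t, q) = 1/137
1/(-4830 + u) + g(84, 106) = 1/(-4830 + 4634) + 1/137 = 1/(-196) + 1/137 = -1/196 + 1/137 = 59/26852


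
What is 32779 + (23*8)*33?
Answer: 38851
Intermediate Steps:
32779 + (23*8)*33 = 32779 + 184*33 = 32779 + 6072 = 38851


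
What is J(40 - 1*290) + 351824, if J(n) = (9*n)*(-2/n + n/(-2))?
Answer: 70556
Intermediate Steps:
J(n) = 9*n*(-2/n - n/2) (J(n) = (9*n)*(-2/n + n*(-1/2)) = (9*n)*(-2/n - n/2) = 9*n*(-2/n - n/2))
J(40 - 1*290) + 351824 = (-18 - 9*(40 - 1*290)**2/2) + 351824 = (-18 - 9*(40 - 290)**2/2) + 351824 = (-18 - 9/2*(-250)**2) + 351824 = (-18 - 9/2*62500) + 351824 = (-18 - 281250) + 351824 = -281268 + 351824 = 70556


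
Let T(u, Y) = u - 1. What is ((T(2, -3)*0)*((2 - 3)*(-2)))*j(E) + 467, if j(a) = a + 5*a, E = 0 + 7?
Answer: 467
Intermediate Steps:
T(u, Y) = -1 + u
E = 7
j(a) = 6*a
((T(2, -3)*0)*((2 - 3)*(-2)))*j(E) + 467 = (((-1 + 2)*0)*((2 - 3)*(-2)))*(6*7) + 467 = ((1*0)*(-1*(-2)))*42 + 467 = (0*2)*42 + 467 = 0*42 + 467 = 0 + 467 = 467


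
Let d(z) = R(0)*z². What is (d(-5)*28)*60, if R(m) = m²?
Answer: 0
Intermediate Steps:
d(z) = 0 (d(z) = 0²*z² = 0*z² = 0)
(d(-5)*28)*60 = (0*28)*60 = 0*60 = 0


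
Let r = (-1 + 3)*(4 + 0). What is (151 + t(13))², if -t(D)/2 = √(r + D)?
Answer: 22885 - 604*√21 ≈ 20117.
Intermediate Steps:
r = 8 (r = 2*4 = 8)
t(D) = -2*√(8 + D)
(151 + t(13))² = (151 - 2*√(8 + 13))² = (151 - 2*√21)²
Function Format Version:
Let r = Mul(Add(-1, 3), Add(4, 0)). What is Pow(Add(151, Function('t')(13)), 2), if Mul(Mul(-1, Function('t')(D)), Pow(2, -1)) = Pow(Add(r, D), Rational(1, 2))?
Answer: Add(22885, Mul(-604, Pow(21, Rational(1, 2)))) ≈ 20117.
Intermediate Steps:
r = 8 (r = Mul(2, 4) = 8)
Function('t')(D) = Mul(-2, Pow(Add(8, D), Rational(1, 2)))
Pow(Add(151, Function('t')(13)), 2) = Pow(Add(151, Mul(-2, Pow(Add(8, 13), Rational(1, 2)))), 2) = Pow(Add(151, Mul(-2, Pow(21, Rational(1, 2)))), 2)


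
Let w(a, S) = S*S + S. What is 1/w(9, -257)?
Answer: 1/65792 ≈ 1.5199e-5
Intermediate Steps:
w(a, S) = S + S**2 (w(a, S) = S**2 + S = S + S**2)
1/w(9, -257) = 1/(-257*(1 - 257)) = 1/(-257*(-256)) = 1/65792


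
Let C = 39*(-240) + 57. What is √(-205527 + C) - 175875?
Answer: -175875 + 3*I*√23870 ≈ -1.7588e+5 + 463.5*I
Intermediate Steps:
C = -9303 (C = -9360 + 57 = -9303)
√(-205527 + C) - 175875 = √(-205527 - 9303) - 175875 = √(-214830) - 175875 = 3*I*√23870 - 175875 = -175875 + 3*I*√23870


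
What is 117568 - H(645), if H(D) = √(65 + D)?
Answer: 117568 - √710 ≈ 1.1754e+5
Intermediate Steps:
117568 - H(645) = 117568 - √(65 + 645) = 117568 - √710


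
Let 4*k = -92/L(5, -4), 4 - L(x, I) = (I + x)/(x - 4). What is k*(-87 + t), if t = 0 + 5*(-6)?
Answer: 897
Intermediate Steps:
t = -30 (t = 0 - 30 = -30)
L(x, I) = 4 - (I + x)/(-4 + x) (L(x, I) = 4 - (I + x)/(x - 4) = 4 - (I + x)/(-4 + x))
k = -23/3 (k = (-92*(-4 + 5)/(-16 - 1*(-4) + 3*5))/4 = (-92/(-16 + 4 + 15))/4 = (-92/(1*3))/4 = (-92/3)/4 = (-92*1/3)/4 = (1/4)*(-92/3) = -23/3 ≈ -7.6667)
k*(-87 + t) = -23*(-87 - 30)/3 = -23/3*(-117) = 897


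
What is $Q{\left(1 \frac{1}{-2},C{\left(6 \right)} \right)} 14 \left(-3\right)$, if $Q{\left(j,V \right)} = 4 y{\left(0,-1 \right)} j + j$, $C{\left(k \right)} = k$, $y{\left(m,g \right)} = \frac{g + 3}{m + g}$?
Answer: $-147$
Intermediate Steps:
$y{\left(m,g \right)} = \frac{3 + g}{g + m}$
$Q{\left(j,V \right)} = - 7 j$ ($Q{\left(j,V \right)} = 4 \frac{3 - 1}{-1 + 0} j + j = 4 \frac{1}{-1} \cdot 2 j + j = 4 \left(\left(-1\right) 2\right) j + j = 4 \left(-2\right) j + j = - 8 j + j = - 7 j$)
$Q{\left(1 \frac{1}{-2},C{\left(6 \right)} \right)} 14 \left(-3\right) = - 7 \cdot 1 \frac{1}{-2} \cdot 14 \left(-3\right) = - 7 \cdot 1 \left(- \frac{1}{2}\right) 14 \left(-3\right) = \left(-7\right) \left(- \frac{1}{2}\right) 14 \left(-3\right) = \frac{7}{2} \cdot 14 \left(-3\right) = 49 \left(-3\right) = -147$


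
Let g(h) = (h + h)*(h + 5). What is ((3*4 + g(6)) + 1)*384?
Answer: 55680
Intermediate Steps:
g(h) = 2*h*(5 + h) (g(h) = (2*h)*(5 + h) = 2*h*(5 + h))
((3*4 + g(6)) + 1)*384 = ((3*4 + 2*6*(5 + 6)) + 1)*384 = ((12 + 2*6*11) + 1)*384 = ((12 + 132) + 1)*384 = (144 + 1)*384 = 145*384 = 55680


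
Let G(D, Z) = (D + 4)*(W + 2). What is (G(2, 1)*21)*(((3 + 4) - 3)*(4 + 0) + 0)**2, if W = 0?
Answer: 64512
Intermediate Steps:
G(D, Z) = 8 + 2*D (G(D, Z) = (D + 4)*(0 + 2) = (4 + D)*2 = 8 + 2*D)
(G(2, 1)*21)*(((3 + 4) - 3)*(4 + 0) + 0)**2 = ((8 + 2*2)*21)*(((3 + 4) - 3)*(4 + 0) + 0)**2 = ((8 + 4)*21)*((7 - 3)*4 + 0)**2 = (12*21)*(4*4 + 0)**2 = 252*(16 + 0)**2 = 252*16**2 = 252*256 = 64512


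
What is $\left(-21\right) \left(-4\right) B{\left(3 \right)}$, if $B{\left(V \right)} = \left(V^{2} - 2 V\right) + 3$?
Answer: $504$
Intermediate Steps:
$B{\left(V \right)} = 3 + V^{2} - 2 V$
$\left(-21\right) \left(-4\right) B{\left(3 \right)} = \left(-21\right) \left(-4\right) \left(3 + 3^{2} - 6\right) = 84 \left(3 + 9 - 6\right) = 84 \cdot 6 = 504$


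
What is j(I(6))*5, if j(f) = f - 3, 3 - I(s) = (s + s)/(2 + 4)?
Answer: -10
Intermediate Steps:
I(s) = 3 - s/3 (I(s) = 3 - (s + s)/(2 + 4) = 3 - 2*s/6 = 3 - s/3)
j(f) = -3 + f
j(I(6))*5 = (-3 + (3 - ⅓*6))*5 = (-3 + (3 - 2))*5 = (-3 + 1)*5 = -2*5 = -10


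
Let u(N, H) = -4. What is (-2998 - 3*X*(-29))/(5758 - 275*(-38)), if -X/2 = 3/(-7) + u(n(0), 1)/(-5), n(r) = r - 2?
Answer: -13399/70910 ≈ -0.18896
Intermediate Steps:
n(r) = -2 + r
X = -26/35 (X = -2*(3/(-7) - 4/(-5)) = -2*(3*(-⅐) - 4*(-⅕)) = -2*(-3/7 + ⅘) = -2*13/35 = -26/35 ≈ -0.74286)
(-2998 - 3*X*(-29))/(5758 - 275*(-38)) = (-2998 - 3*(-26/35)*(-29))/(5758 - 275*(-38)) = (-2998 + (78/35)*(-29))/(5758 + 10450) = (-2998 - 2262/35)/16208 = -107192/35*1/16208 = -13399/70910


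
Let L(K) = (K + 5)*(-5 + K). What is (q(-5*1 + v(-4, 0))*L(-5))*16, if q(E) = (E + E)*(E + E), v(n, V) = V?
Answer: 0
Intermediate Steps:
L(K) = (-5 + K)*(5 + K) (L(K) = (5 + K)*(-5 + K) = (-5 + K)*(5 + K))
q(E) = 4*E² (q(E) = (2*E)*(2*E) = 4*E²)
(q(-5*1 + v(-4, 0))*L(-5))*16 = ((4*(-5*1 + 0)²)*(-25 + (-5)²))*16 = ((4*(-5 + 0)²)*(-25 + 25))*16 = ((4*(-5)²)*0)*16 = ((4*25)*0)*16 = (100*0)*16 = 0*16 = 0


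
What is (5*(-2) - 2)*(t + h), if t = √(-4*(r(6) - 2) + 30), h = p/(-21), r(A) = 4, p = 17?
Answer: 68/7 - 12*√22 ≈ -46.571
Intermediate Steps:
h = -17/21 (h = 17/(-21) = 17*(-1/21) = -17/21 ≈ -0.80952)
t = √22 (t = √(-4*(4 - 2) + 30) = √(-4*2 + 30) = √(-8 + 30) = √22 ≈ 4.6904)
(5*(-2) - 2)*(t + h) = (5*(-2) - 2)*(√22 - 17/21) = (-10 - 2)*(-17/21 + √22) = -12*(-17/21 + √22) = 68/7 - 12*√22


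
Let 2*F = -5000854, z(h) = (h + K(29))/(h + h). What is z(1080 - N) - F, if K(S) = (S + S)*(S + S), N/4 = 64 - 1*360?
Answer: 2830484771/1132 ≈ 2.5004e+6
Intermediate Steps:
N = -1184 (N = 4*(64 - 1*360) = 4*(64 - 360) = 4*(-296) = -1184)
K(S) = 4*S² (K(S) = (2*S)*(2*S) = 4*S²)
z(h) = (3364 + h)/(2*h) (z(h) = (h + 4*29²)/(h + h) = (h + 4*841)/((2*h)) = (h + 3364)*(1/(2*h)) = (3364 + h)*(1/(2*h)) = (3364 + h)/(2*h))
F = -2500427 (F = (½)*(-5000854) = -2500427)
z(1080 - N) - F = (3364 + (1080 - 1*(-1184)))/(2*(1080 - 1*(-1184))) - 1*(-2500427) = (3364 + (1080 + 1184))/(2*(1080 + 1184)) + 2500427 = (½)*(3364 + 2264)/2264 + 2500427 = (½)*(1/2264)*5628 + 2500427 = 1407/1132 + 2500427 = 2830484771/1132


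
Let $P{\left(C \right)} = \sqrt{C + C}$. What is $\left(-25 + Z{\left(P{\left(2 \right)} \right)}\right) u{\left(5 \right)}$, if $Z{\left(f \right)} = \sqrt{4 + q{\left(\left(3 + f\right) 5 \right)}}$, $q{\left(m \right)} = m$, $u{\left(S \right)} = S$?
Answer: $-125 + 5 \sqrt{29} \approx -98.074$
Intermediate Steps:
$P{\left(C \right)} = \sqrt{2} \sqrt{C}$ ($P{\left(C \right)} = \sqrt{2 C} = \sqrt{2} \sqrt{C}$)
$Z{\left(f \right)} = \sqrt{19 + 5 f}$ ($Z{\left(f \right)} = \sqrt{4 + \left(3 + f\right) 5} = \sqrt{4 + \left(15 + 5 f\right)} = \sqrt{19 + 5 f}$)
$\left(-25 + Z{\left(P{\left(2 \right)} \right)}\right) u{\left(5 \right)} = \left(-25 + \sqrt{19 + 5 \sqrt{2} \sqrt{2}}\right) 5 = \left(-25 + \sqrt{19 + 5 \cdot 2}\right) 5 = \left(-25 + \sqrt{19 + 10}\right) 5 = \left(-25 + \sqrt{29}\right) 5 = -125 + 5 \sqrt{29}$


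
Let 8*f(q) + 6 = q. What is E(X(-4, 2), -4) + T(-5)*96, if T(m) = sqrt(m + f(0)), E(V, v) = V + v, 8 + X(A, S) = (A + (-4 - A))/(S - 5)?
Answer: -32/3 + 48*I*sqrt(23) ≈ -10.667 + 230.2*I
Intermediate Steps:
f(q) = -3/4 + q/8
X(A, S) = -8 - 4/(-5 + S) (X(A, S) = -8 + (A + (-4 - A))/(S - 5) = -8 - 4/(-5 + S))
T(m) = sqrt(-3/4 + m) (T(m) = sqrt(m + (-3/4 + (1/8)*0)) = sqrt(m + (-3/4 + 0)) = sqrt(m - 3/4) = sqrt(-3/4 + m))
E(X(-4, 2), -4) + T(-5)*96 = (4*(9 - 2*2)/(-5 + 2) - 4) + (sqrt(-3 + 4*(-5))/2)*96 = (4*(9 - 4)/(-3) - 4) + (sqrt(-3 - 20)/2)*96 = (4*(-1/3)*5 - 4) + (sqrt(-23)/2)*96 = (-20/3 - 4) + ((I*sqrt(23))/2)*96 = -32/3 + (I*sqrt(23)/2)*96 = -32/3 + 48*I*sqrt(23)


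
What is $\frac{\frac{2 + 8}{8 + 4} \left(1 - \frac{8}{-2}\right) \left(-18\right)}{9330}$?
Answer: $- \frac{5}{622} \approx -0.0080386$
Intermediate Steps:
$\frac{\frac{2 + 8}{8 + 4} \left(1 - \frac{8}{-2}\right) \left(-18\right)}{9330} = \frac{10}{12} \left(1 - 8 \left(- \frac{1}{2}\right)\right) \left(-18\right) \frac{1}{9330} = 10 \cdot \frac{1}{12} \left(1 - -4\right) \left(-18\right) \frac{1}{9330} = \frac{5 \left(1 + 4\right)}{6} \left(-18\right) \frac{1}{9330} = \frac{5}{6} \cdot 5 \left(-18\right) \frac{1}{9330} = \frac{25}{6} \left(-18\right) \frac{1}{9330} = \left(-75\right) \frac{1}{9330} = - \frac{5}{622}$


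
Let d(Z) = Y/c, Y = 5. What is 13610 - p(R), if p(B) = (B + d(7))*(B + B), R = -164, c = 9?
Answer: -359998/9 ≈ -40000.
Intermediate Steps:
d(Z) = 5/9
p(B) = 2*B*(5/9 + B) (p(B) = (B + 5/9)*(B + B) = (5/9 + B)*(2*B) = 2*B*(5/9 + B))
13610 - p(R) = 13610 - 2*(-164)*(5 + 9*(-164))/9 = 13610 - 2*(-164)*(5 - 1476)/9 = 13610 - 2*(-164)*(-1471)/9 = 13610 - 1*482488/9 = 13610 - 482488/9 = -359998/9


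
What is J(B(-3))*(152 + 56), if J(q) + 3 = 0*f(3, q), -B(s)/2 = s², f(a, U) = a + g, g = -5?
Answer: -624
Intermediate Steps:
f(a, U) = -5 + a (f(a, U) = a - 5 = -5 + a)
B(s) = -2*s²
J(q) = -3 (J(q) = -3 + 0*(-5 + 3) = -3 + 0*(-2) = -3 + 0 = -3)
J(B(-3))*(152 + 56) = -3*(152 + 56) = -3*208 = -624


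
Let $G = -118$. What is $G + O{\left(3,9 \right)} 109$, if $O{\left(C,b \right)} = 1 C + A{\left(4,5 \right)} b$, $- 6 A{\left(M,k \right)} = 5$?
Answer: $- \frac{1217}{2} \approx -608.5$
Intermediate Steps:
$A{\left(M,k \right)} = - \frac{5}{6}$ ($A{\left(M,k \right)} = \left(- \frac{1}{6}\right) 5 = - \frac{5}{6}$)
$O{\left(C,b \right)} = C - \frac{5 b}{6}$ ($O{\left(C,b \right)} = 1 C - \frac{5 b}{6} = C - \frac{5 b}{6}$)
$G + O{\left(3,9 \right)} 109 = -118 + \left(3 - \frac{15}{2}\right) 109 = -118 - \frac{981}{2} = - \frac{1217}{2}$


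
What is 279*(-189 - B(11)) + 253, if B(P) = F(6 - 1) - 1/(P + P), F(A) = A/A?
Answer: -1160375/22 ≈ -52744.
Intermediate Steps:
F(A) = 1
B(P) = 1 - 1/(2*P) (B(P) = 1 - 1/(P + P) = 1 - 1/(2*P))
279*(-189 - B(11)) + 253 = 279*(-189 - (-1/2 + 11)/11) + 253 = 279*(-189 - 21/(11*2)) + 253 = 279*(-189 - 1*21/22) + 253 = 279*(-189 - 21/22) + 253 = 279*(-4179/22) + 253 = -1165941/22 + 253 = -1160375/22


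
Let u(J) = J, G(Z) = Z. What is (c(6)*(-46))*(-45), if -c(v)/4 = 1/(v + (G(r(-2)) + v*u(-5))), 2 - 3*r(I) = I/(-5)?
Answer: 15525/44 ≈ 352.84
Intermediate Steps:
r(I) = ⅔ + I/15 (r(I) = ⅔ - I/(3*(-5)) = ⅔ - I*(-1)/(3*5) = ⅔ - (-1)*I/15 = ⅔ + I/15)
c(v) = -4/(8/15 - 4*v) (c(v) = -4/(v + ((⅔ + (1/15)*(-2)) + v*(-5))) = -4/(v + ((⅔ - 2/15) - 5*v)) = -4/(v + (8/15 - 5*v)) = -4/(8/15 - 4*v))
(c(6)*(-46))*(-45) = ((15/(-2 + 15*6))*(-46))*(-45) = ((15/(-2 + 90))*(-46))*(-45) = ((15/88)*(-46))*(-45) = -345/44*(-45) = 15525/44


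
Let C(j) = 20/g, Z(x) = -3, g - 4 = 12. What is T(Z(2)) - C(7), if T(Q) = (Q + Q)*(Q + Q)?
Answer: 139/4 ≈ 34.750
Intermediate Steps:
g = 16 (g = 4 + 12 = 16)
T(Q) = 4*Q² (T(Q) = (2*Q)*(2*Q) = 4*Q²)
C(j) = 5/4 (C(j) = 20/16 = 20*(1/16) = 5/4)
T(Z(2)) - C(7) = 4*(-3)² - 1*5/4 = 4*9 - 5/4 = 36 - 5/4 = 139/4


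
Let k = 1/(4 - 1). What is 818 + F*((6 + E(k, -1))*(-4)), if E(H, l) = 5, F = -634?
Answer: 28714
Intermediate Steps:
k = 1/3 ≈ 0.33333
818 + F*((6 + E(k, -1))*(-4)) = 818 - 634*(6 + 5)*(-4) = 818 - 6974*(-4) = 818 - 634*(-44) = 818 + 27896 = 28714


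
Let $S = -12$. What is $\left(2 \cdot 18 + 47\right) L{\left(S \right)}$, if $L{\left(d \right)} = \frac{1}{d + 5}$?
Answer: $- \frac{83}{7} \approx -11.857$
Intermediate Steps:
$L{\left(d \right)} = \frac{1}{5 + d}$
$\left(2 \cdot 18 + 47\right) L{\left(S \right)} = \frac{2 \cdot 18 + 47}{5 - 12} = \frac{36 + 47}{-7} = 83 \left(- \frac{1}{7}\right) = - \frac{83}{7}$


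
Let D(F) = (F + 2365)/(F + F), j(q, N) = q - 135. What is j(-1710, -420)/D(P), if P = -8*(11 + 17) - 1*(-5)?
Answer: 404055/1073 ≈ 376.57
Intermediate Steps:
j(q, N) = -135 + q
P = -219 (P = -8*28 + 5 = -224 + 5 = -219)
D(F) = (2365 + F)/(2*F) (D(F) = (2365 + F)/((2*F)) = (2365 + F)*(1/(2*F)) = (2365 + F)/(2*F))
j(-1710, -420)/D(P) = (-135 - 1710)/(((1/2)*(2365 - 219)/(-219))) = -1845/((1/2)*(-1/219)*2146) = -1845/(-1073/219) = -1845*(-219/1073) = 404055/1073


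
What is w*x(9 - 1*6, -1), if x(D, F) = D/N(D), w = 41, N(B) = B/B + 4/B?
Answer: 369/7 ≈ 52.714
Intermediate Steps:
N(B) = 1 + 4/B
x(D, F) = D**2/(4 + D) (x(D, F) = D/(((4 + D)/D)) = D*(D/(4 + D)) = D**2/(4 + D))
w*x(9 - 1*6, -1) = 41*((9 - 1*6)**2/(4 + (9 - 1*6))) = 41*((9 - 6)**2/(4 + (9 - 6))) = 41*(3**2/(4 + 3)) = 41*(9/7) = 369/7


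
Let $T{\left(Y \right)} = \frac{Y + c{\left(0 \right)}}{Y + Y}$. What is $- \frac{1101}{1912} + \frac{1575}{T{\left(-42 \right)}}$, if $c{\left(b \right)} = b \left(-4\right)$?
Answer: $\frac{6021699}{1912} \approx 3149.4$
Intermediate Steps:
$c{\left(b \right)} = - 4 b$
$T{\left(Y \right)} = \frac{1}{2}$ ($T{\left(Y \right)} = \frac{Y - 0}{Y + Y} = \frac{Y + 0}{2 Y} = Y \frac{1}{2 Y} = \frac{1}{2}$)
$- \frac{1101}{1912} + \frac{1575}{T{\left(-42 \right)}} = - \frac{1101}{1912} + 1575 \frac{1}{\frac{1}{2}} = \left(-1101\right) \frac{1}{1912} + 1575 \cdot 2 = - \frac{1101}{1912} + 3150 = \frac{6021699}{1912}$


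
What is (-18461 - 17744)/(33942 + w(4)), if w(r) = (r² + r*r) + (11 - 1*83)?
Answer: -36205/33902 ≈ -1.0679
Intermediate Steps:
w(r) = -72 + 2*r² (w(r) = (r² + r²) + (11 - 83) = 2*r² - 72 = -72 + 2*r²)
(-18461 - 17744)/(33942 + w(4)) = (-18461 - 17744)/(33942 + (-72 + 2*4²)) = -36205/(33942 + (-72 + 2*16)) = -36205/(33942 + (-72 + 32)) = -36205/(33942 - 40) = -36205/33902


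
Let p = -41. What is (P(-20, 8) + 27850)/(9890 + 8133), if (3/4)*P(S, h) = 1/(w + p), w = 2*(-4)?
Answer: 4093946/2649381 ≈ 1.5452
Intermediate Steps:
w = -8
P(S, h) = -4/147 (P(S, h) = 4/(3*(-8 - 41)) = (4/3)/(-49) = (4/3)*(-1/49) = -4/147)
(P(-20, 8) + 27850)/(9890 + 8133) = (-4/147 + 27850)/(9890 + 8133) = (4093946/147)/18023 = (4093946/147)*(1/18023) = 4093946/2649381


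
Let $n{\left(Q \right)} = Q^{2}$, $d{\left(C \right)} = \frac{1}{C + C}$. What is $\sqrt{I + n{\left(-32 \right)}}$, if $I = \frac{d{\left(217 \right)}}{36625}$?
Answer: $\frac{\sqrt{10348911516795810}}{3179050} \approx 32.0$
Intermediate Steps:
$d{\left(C \right)} = \frac{1}{2 C}$
$I = \frac{1}{15895250}$ ($I = \frac{\frac{1}{2} \cdot \frac{1}{217}}{36625} = \frac{1}{2} \cdot \frac{1}{217} \cdot \frac{1}{36625} = \frac{1}{434} \cdot \frac{1}{36625} = \frac{1}{15895250} \approx 6.2912 \cdot 10^{-8}$)
$\sqrt{I + n{\left(-32 \right)}} = \sqrt{\frac{1}{15895250} + \left(-32\right)^{2}} = \sqrt{\frac{1}{15895250} + 1024} = \sqrt{\frac{16276736001}{15895250}} = \frac{\sqrt{10348911516795810}}{3179050}$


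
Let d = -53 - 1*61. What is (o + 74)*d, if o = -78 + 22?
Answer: -2052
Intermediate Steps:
o = -56
d = -114 (d = -53 - 61 = -114)
(o + 74)*d = (-56 + 74)*(-114) = 18*(-114) = -2052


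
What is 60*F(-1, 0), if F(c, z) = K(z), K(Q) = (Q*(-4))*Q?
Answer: 0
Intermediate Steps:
K(Q) = -4*Q**2 (K(Q) = (-4*Q)*Q = -4*Q**2)
F(c, z) = -4*z**2
60*F(-1, 0) = 60*(-4*0**2) = 60*(-4*0) = 60*0 = 0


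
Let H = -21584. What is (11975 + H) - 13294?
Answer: -22903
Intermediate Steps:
(11975 + H) - 13294 = (11975 - 21584) - 13294 = -9609 - 13294 = -22903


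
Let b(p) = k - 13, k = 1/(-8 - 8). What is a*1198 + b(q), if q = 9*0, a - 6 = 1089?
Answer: 20988751/16 ≈ 1.3118e+6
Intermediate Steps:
a = 1095 (a = 6 + 1089 = 1095)
q = 0
k = -1/16 (k = 1/(-16) = -1/16 ≈ -0.062500)
b(p) = -209/16 (b(p) = -1/16 - 13 = -209/16)
a*1198 + b(q) = 1095*1198 - 209/16 = 1311810 - 209/16 = 20988751/16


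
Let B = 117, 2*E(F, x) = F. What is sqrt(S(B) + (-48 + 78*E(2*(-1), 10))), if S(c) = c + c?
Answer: 6*sqrt(3) ≈ 10.392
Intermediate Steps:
E(F, x) = F/2
S(c) = 2*c
sqrt(S(B) + (-48 + 78*E(2*(-1), 10))) = sqrt(2*117 + (-48 + 78*((2*(-1))/2))) = sqrt(234 + (-48 + 78*((1/2)*(-2)))) = sqrt(234 + (-48 + 78*(-1))) = sqrt(234 + (-48 - 78)) = sqrt(234 - 126) = sqrt(108) = 6*sqrt(3)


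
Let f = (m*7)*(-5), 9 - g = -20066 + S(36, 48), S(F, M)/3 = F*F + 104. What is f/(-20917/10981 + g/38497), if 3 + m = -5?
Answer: -59182977980/315459187 ≈ -187.61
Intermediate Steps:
m = -8 (m = -3 - 5 = -8)
S(F, M) = 312 + 3*F**2 (S(F, M) = 3*(F*F + 104) = 3*(F**2 + 104) = 3*(104 + F**2) = 312 + 3*F**2)
g = 15875 (g = 9 - (-20066 + (312 + 3*36**2)) = 9 - (-20066 + (312 + 3*1296)) = 9 - (-20066 + (312 + 3888)) = 9 - (-20066 + 4200) = 9 - 1*(-15866) = 9 + 15866 = 15875)
f = 280 (f = -8*7*(-5) = -56*(-5) = 280)
f/(-20917/10981 + g/38497) = 280/(-20917/10981 + 15875/38497) = 280/(-630918374/422735557) = 280*(-422735557/630918374) = -59182977980/315459187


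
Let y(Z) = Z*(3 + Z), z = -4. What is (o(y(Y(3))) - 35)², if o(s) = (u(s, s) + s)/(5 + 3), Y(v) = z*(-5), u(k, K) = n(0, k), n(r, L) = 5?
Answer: 34225/64 ≈ 534.77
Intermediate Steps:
u(k, K) = 5
Y(v) = 20 (Y(v) = -4*(-5) = 20)
o(s) = 5/8 + s/8 (o(s) = (5 + s)/(5 + 3) = (5 + s)/8 = (5 + s)*(⅛) = 5/8 + s/8)
(o(y(Y(3))) - 35)² = ((5/8 + (20*(3 + 20))/8) - 35)² = ((5/8 + (20*23)/8) - 35)² = ((5/8 + (⅛)*460) - 35)² = ((5/8 + 115/2) - 35)² = (465/8 - 35)² = (185/8)² = 34225/64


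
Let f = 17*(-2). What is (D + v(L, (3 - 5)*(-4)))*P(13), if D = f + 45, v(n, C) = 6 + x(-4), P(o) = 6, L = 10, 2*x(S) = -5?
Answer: 87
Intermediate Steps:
x(S) = -5/2 (x(S) = (½)*(-5) = -5/2)
f = -34
v(n, C) = 7/2 (v(n, C) = 6 - 5/2 = 7/2)
D = 11 (D = -34 + 45 = 11)
(D + v(L, (3 - 5)*(-4)))*P(13) = (11 + 7/2)*6 = (29/2)*6 = 87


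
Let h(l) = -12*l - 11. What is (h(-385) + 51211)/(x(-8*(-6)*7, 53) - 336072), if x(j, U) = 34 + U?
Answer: -11164/67197 ≈ -0.16614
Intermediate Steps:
h(l) = -11 - 12*l
(h(-385) + 51211)/(x(-8*(-6)*7, 53) - 336072) = ((-11 - 12*(-385)) + 51211)/((34 + 53) - 336072) = ((-11 + 4620) + 51211)/(87 - 336072) = (4609 + 51211)/(-335985) = 55820*(-1/335985) = -11164/67197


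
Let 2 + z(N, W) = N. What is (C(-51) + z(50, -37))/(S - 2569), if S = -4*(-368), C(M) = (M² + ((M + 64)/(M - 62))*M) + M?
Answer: -294237/123961 ≈ -2.3736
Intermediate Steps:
C(M) = M + M² + M*(64 + M)/(-62 + M) (C(M) = (M² + ((64 + M)/(-62 + M))*M) + M = (M² + M*(64 + M)/(-62 + M)) + M = M + M² + M*(64 + M)/(-62 + M))
z(N, W) = -2 + N
S = 1472
(C(-51) + z(50, -37))/(S - 2569) = (-51*(2 + (-51)² - 60*(-51))/(-62 - 51) + (-2 + 50))/(1472 - 2569) = (-51*(2 + 2601 + 3060)/(-113) + 48)/(-1097) = (-51*(-1/113)*5663 + 48)*(-1/1097) = (288813/113 + 48)*(-1/1097) = (294237/113)*(-1/1097) = -294237/123961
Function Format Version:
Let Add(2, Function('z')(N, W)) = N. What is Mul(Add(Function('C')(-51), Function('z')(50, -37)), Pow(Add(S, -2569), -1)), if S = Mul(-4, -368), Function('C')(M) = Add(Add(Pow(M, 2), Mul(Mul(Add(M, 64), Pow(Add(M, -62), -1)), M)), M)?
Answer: Rational(-294237, 123961) ≈ -2.3736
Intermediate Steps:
Function('C')(M) = Add(M, Pow(M, 2), Mul(M, Pow(Add(-62, M), -1), Add(64, M))) (Function('C')(M) = Add(Add(Pow(M, 2), Mul(Mul(Add(64, M), Pow(Add(-62, M), -1)), M)), M) = Add(Add(Pow(M, 2), Mul(Mul(Pow(Add(-62, M), -1), Add(64, M)), M)), M) = Add(Add(Pow(M, 2), Mul(M, Pow(Add(-62, M), -1), Add(64, M))), M) = Add(M, Pow(M, 2), Mul(M, Pow(Add(-62, M), -1), Add(64, M))))
Function('z')(N, W) = Add(-2, N)
S = 1472
Mul(Add(Function('C')(-51), Function('z')(50, -37)), Pow(Add(S, -2569), -1)) = Mul(Add(Mul(-51, Pow(Add(-62, -51), -1), Add(2, Pow(-51, 2), Mul(-60, -51))), Add(-2, 50)), Pow(Add(1472, -2569), -1)) = Mul(Add(Mul(-51, Pow(-113, -1), Add(2, 2601, 3060)), 48), Pow(-1097, -1)) = Mul(Add(Mul(-51, Rational(-1, 113), 5663), 48), Rational(-1, 1097)) = Mul(Add(Rational(288813, 113), 48), Rational(-1, 1097)) = Mul(Rational(294237, 113), Rational(-1, 1097)) = Rational(-294237, 123961)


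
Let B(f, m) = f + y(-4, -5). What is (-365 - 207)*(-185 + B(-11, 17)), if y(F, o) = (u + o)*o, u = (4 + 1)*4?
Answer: 155012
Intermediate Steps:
u = 20 (u = 5*4 = 20)
y(F, o) = o*(20 + o) (y(F, o) = (20 + o)*o = o*(20 + o))
B(f, m) = -75 + f (B(f, m) = f - 5*(20 - 5) = f - 5*15 = f - 75 = -75 + f)
(-365 - 207)*(-185 + B(-11, 17)) = (-365 - 207)*(-185 + (-75 - 11)) = -572*(-185 - 86) = -572*(-271) = 155012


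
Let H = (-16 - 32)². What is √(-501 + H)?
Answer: √1803 ≈ 42.462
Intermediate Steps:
H = 2304 (H = (-48)² = 2304)
√(-501 + H) = √(-501 + 2304) = √1803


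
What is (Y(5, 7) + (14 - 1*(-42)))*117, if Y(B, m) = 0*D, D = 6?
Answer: 6552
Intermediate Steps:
Y(B, m) = 0 (Y(B, m) = 0*6 = 0)
(Y(5, 7) + (14 - 1*(-42)))*117 = (0 + (14 - 1*(-42)))*117 = (0 + (14 + 42))*117 = (0 + 56)*117 = 56*117 = 6552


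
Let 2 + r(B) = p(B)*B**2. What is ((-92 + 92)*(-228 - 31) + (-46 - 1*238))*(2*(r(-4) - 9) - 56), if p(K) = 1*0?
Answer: 22152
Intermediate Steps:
p(K) = 0
r(B) = -2 (r(B) = -2 + 0*B**2 = -2 + 0 = -2)
((-92 + 92)*(-228 - 31) + (-46 - 1*238))*(2*(r(-4) - 9) - 56) = ((-92 + 92)*(-228 - 31) + (-46 - 1*238))*(2*(-2 - 9) - 56) = (0*(-259) + (-46 - 238))*(2*(-11) - 56) = (0 - 284)*(-22 - 56) = -284*(-78) = 22152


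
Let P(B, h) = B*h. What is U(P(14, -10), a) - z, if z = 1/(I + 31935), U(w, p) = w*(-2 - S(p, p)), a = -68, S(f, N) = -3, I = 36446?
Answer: -9573341/68381 ≈ -140.00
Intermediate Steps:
U(w, p) = w (U(w, p) = w*(-2 - 1*(-3)) = w*(-2 + 3) = w*1 = w)
z = 1/68381 (z = 1/(36446 + 31935) = 1/68381 ≈ 1.4624e-5)
U(P(14, -10), a) - z = 14*(-10) - 1*1/68381 = -140 - 1/68381 = -9573341/68381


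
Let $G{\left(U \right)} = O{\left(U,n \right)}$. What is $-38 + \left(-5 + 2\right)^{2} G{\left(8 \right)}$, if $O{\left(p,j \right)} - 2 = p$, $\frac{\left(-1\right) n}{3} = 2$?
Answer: $52$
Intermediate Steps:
$n = -6$ ($n = \left(-3\right) 2 = -6$)
$O{\left(p,j \right)} = 2 + p$
$G{\left(U \right)} = 2 + U$
$-38 + \left(-5 + 2\right)^{2} G{\left(8 \right)} = -38 + \left(-5 + 2\right)^{2} \left(2 + 8\right) = -38 + \left(-3\right)^{2} \cdot 10 = -38 + 9 \cdot 10 = -38 + 90 = 52$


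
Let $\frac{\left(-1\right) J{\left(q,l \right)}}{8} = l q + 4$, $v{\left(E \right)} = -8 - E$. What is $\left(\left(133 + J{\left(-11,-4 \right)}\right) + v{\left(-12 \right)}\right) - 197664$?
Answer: $-197911$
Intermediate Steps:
$J{\left(q,l \right)} = -32 - 8 l q$ ($J{\left(q,l \right)} = - 8 \left(l q + 4\right) = - 8 \left(4 + l q\right) = -32 - 8 l q$)
$\left(\left(133 + J{\left(-11,-4 \right)}\right) + v{\left(-12 \right)}\right) - 197664 = \left(\left(133 - \left(32 - -352\right)\right) - -4\right) - 197664 = \left(\left(133 - 384\right) + \left(-8 + 12\right)\right) - 197664 = \left(\left(133 - 384\right) + 4\right) - 197664 = \left(-251 + 4\right) - 197664 = -247 - 197664 = -197911$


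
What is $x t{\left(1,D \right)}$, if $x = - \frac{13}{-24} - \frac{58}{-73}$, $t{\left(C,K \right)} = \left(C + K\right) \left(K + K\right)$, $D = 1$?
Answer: $\frac{2341}{438} \approx 5.3447$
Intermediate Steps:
$t{\left(C,K \right)} = 2 K \left(C + K\right)$ ($t{\left(C,K \right)} = \left(C + K\right) 2 K = 2 K \left(C + K\right)$)
$x = \frac{2341}{1752}$ ($x = \left(-13\right) \left(- \frac{1}{24}\right) - - \frac{58}{73} = \frac{13}{24} + \frac{58}{73} = \frac{2341}{1752} \approx 1.3362$)
$x t{\left(1,D \right)} = \frac{2341 \cdot 2 \cdot 1 \left(1 + 1\right)}{1752} = \frac{2341 \cdot 2 \cdot 1 \cdot 2}{1752} = \frac{2341}{1752} \cdot 4 = \frac{2341}{438}$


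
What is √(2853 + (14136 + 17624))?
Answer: √34613 ≈ 186.05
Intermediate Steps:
√(2853 + (14136 + 17624)) = √(2853 + 31760) = √34613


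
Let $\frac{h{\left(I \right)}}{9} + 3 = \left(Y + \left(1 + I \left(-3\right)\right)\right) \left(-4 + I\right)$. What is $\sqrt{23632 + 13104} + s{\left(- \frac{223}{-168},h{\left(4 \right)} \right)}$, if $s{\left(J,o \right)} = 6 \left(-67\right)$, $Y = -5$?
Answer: $-402 + 8 \sqrt{574} \approx -210.33$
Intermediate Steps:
$h{\left(I \right)} = -27 + 9 \left(-4 + I\right) \left(-4 - 3 I\right)$ ($h{\left(I \right)} = -27 + 9 \left(-5 + \left(1 + I \left(-3\right)\right)\right) \left(-4 + I\right) = -27 + 9 \left(-5 - \left(-1 + 3 I\right)\right) \left(-4 + I\right) = -27 + 9 \left(-4 - 3 I\right) \left(-4 + I\right) = -27 + 9 \left(-4 + I\right) \left(-4 - 3 I\right)$)
$s{\left(J,o \right)} = -402$
$\sqrt{23632 + 13104} + s{\left(- \frac{223}{-168},h{\left(4 \right)} \right)} = \sqrt{23632 + 13104} - 402 = \sqrt{36736} - 402 = 8 \sqrt{574} - 402 = -402 + 8 \sqrt{574}$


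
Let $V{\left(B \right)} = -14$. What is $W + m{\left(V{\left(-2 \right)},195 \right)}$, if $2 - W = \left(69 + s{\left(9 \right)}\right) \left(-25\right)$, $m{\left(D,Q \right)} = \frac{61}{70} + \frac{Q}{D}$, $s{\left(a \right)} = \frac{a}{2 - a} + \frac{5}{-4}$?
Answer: $\frac{33011}{20} \approx 1650.6$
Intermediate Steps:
$s{\left(a \right)} = - \frac{5}{4} + \frac{a}{2 - a}$ ($s{\left(a \right)} = \frac{a}{2 - a} + 5 \left(- \frac{1}{4}\right) = \frac{a}{2 - a} - \frac{5}{4} = - \frac{5}{4} + \frac{a}{2 - a}$)
$m{\left(D,Q \right)} = \frac{61}{70} + \frac{Q}{D}$ ($m{\left(D,Q \right)} = 61 \cdot \frac{1}{70} + \frac{Q}{D} = \frac{61}{70} + \frac{Q}{D}$)
$W = \frac{46581}{28}$ ($W = 2 - \left(69 + \frac{10 - 81}{4 \left(-2 + 9\right)}\right) \left(-25\right) = 2 - \left(69 + \frac{10 - 81}{4 \cdot 7}\right) \left(-25\right) = 2 - \left(69 + \frac{1}{4} \cdot \frac{1}{7} \left(-71\right)\right) \left(-25\right) = 2 - \left(69 - \frac{71}{28}\right) \left(-25\right) = 2 - \frac{1861}{28} \left(-25\right) = 2 - - \frac{46525}{28} = 2 + \frac{46525}{28} = \frac{46581}{28} \approx 1663.6$)
$W + m{\left(V{\left(-2 \right)},195 \right)} = \frac{46581}{28} + \left(\frac{61}{70} + \frac{195}{-14}\right) = \frac{46581}{28} + \left(\frac{61}{70} + 195 \left(- \frac{1}{14}\right)\right) = \frac{46581}{28} + \left(\frac{61}{70} - \frac{195}{14}\right) = \frac{46581}{28} - \frac{457}{35} = \frac{33011}{20}$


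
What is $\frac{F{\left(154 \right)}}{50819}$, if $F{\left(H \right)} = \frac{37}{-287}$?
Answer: $- \frac{37}{14585053} \approx -2.5368 \cdot 10^{-6}$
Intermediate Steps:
$F{\left(H \right)} = - \frac{37}{287}$ ($F{\left(H \right)} = 37 \left(- \frac{1}{287}\right) = - \frac{37}{287}$)
$\frac{F{\left(154 \right)}}{50819} = - \frac{37}{287 \cdot 50819} = \left(- \frac{37}{287}\right) \frac{1}{50819} = - \frac{37}{14585053}$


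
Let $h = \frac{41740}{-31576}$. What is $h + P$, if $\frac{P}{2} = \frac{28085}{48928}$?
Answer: $- \frac{16789425}{96559408} \approx -0.17388$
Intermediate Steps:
$P = \frac{28085}{24464}$ ($P = 2 \cdot \frac{28085}{48928} = \frac{28085}{24464} \approx 1.148$)
$h = - \frac{10435}{7894}$ ($h = 41740 \left(- \frac{1}{31576}\right) = - \frac{10435}{7894} \approx -1.3219$)
$h + P = - \frac{10435}{7894} + \frac{28085}{24464} = - \frac{16789425}{96559408}$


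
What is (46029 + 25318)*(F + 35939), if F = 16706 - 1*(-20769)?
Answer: 5237868658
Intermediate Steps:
F = 37475 (F = 16706 + 20769 = 37475)
(46029 + 25318)*(F + 35939) = (46029 + 25318)*(37475 + 35939) = 71347*73414 = 5237868658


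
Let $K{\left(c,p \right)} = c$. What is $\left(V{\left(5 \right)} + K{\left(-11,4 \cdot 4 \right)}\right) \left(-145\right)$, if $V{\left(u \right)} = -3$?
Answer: $2030$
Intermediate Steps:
$\left(V{\left(5 \right)} + K{\left(-11,4 \cdot 4 \right)}\right) \left(-145\right) = \left(-3 - 11\right) \left(-145\right) = \left(-14\right) \left(-145\right) = 2030$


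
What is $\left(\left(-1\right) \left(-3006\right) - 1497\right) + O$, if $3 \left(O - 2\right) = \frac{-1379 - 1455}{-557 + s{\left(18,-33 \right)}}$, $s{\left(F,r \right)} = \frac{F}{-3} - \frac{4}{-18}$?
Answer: $\frac{7661717}{5065} \approx 1512.7$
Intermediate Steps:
$s{\left(F,r \right)} = \frac{2}{9} - \frac{F}{3}$ ($s{\left(F,r \right)} = F \left(- \frac{1}{3}\right) - - \frac{2}{9} = - \frac{F}{3} + \frac{2}{9} = \frac{2}{9} - \frac{F}{3}$)
$O = \frac{18632}{5065}$ ($O = 2 + \frac{\left(-1379 - 1455\right) \frac{1}{-557 + \left(\frac{2}{9} - 6\right)}}{3} = 2 + \frac{\left(-2834\right) \frac{1}{-557 + \left(\frac{2}{9} - 6\right)}}{3} = 2 + \frac{\left(-2834\right) \frac{1}{-557 - \frac{52}{9}}}{3} = 2 + \frac{\left(-2834\right) \frac{1}{- \frac{5065}{9}}}{3} = 2 + \frac{\left(-2834\right) \left(- \frac{9}{5065}\right)}{3} = 2 + \frac{1}{3} \cdot \frac{25506}{5065} = 2 + \frac{8502}{5065} = \frac{18632}{5065} \approx 3.6786$)
$\left(\left(-1\right) \left(-3006\right) - 1497\right) + O = \left(\left(-1\right) \left(-3006\right) - 1497\right) + \frac{18632}{5065} = \left(3006 - 1497\right) + \frac{18632}{5065} = 1509 + \frac{18632}{5065} = \frac{7661717}{5065}$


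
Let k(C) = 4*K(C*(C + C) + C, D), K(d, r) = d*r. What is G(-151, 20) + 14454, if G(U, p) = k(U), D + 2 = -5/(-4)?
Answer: -121899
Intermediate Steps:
D = -¾ (D = -2 - 5/(-4) = -2 - 5*(-¼) = -2 + 5/4 = -¾ ≈ -0.75000)
k(C) = -6*C² - 3*C (k(C) = 4*((C*(C + C) + C)*(-¾)) = 4*((C*(2*C) + C)*(-¾)) = 4*((2*C² + C)*(-¾)) = 4*((C + 2*C²)*(-¾)) = 4*(-3*C²/2 - 3*C/4) = -6*C² - 3*C)
G(U, p) = -3*U*(1 + 2*U)
G(-151, 20) + 14454 = -3*(-151)*(1 + 2*(-151)) + 14454 = -3*(-151)*(1 - 302) + 14454 = -3*(-151)*(-301) + 14454 = -136353 + 14454 = -121899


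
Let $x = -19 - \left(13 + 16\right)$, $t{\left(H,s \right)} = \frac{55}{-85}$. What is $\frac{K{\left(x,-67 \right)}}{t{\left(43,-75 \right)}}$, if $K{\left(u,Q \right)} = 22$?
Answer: $-34$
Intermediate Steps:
$t{\left(H,s \right)} = - \frac{11}{17}$ ($t{\left(H,s \right)} = 55 \left(- \frac{1}{85}\right) = - \frac{11}{17}$)
$x = -48$ ($x = -19 - 29 = -48$)
$\frac{K{\left(x,-67 \right)}}{t{\left(43,-75 \right)}} = \frac{22}{- \frac{11}{17}} = 22 \left(- \frac{17}{11}\right) = -34$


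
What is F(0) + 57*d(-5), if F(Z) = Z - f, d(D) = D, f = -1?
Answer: -284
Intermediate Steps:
F(Z) = 1 + Z (F(Z) = Z - 1*(-1) = Z + 1 = 1 + Z)
F(0) + 57*d(-5) = (1 + 0) + 57*(-5) = 1 - 285 = -284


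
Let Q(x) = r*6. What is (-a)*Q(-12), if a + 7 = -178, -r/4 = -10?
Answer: 44400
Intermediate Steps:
r = 40 (r = -4*(-10) = 40)
a = -185 (a = -7 - 178 = -185)
Q(x) = 240 (Q(x) = 40*6 = 240)
(-a)*Q(-12) = -1*(-185)*240 = 185*240 = 44400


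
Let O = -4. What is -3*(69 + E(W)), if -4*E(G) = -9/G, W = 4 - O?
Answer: -6651/32 ≈ -207.84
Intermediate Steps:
W = 8 (W = 4 - 1*(-4) = 4 + 4 = 8)
E(G) = 9/(4*G) (E(G) = -(-9)/(4*G) = 9/(4*G))
-3*(69 + E(W)) = -3*(69 + (9/4)/8) = -3*(69 + (9/4)*(1/8)) = -3*(69 + 9/32) = -3*2217/32 = -6651/32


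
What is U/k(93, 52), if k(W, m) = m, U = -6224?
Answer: -1556/13 ≈ -119.69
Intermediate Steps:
U/k(93, 52) = -6224/52 = -6224*1/52 = -1556/13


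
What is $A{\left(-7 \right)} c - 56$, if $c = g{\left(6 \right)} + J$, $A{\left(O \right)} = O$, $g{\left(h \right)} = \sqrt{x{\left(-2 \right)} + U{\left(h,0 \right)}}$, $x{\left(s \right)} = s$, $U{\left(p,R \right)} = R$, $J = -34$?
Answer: $182 - 7 i \sqrt{2} \approx 182.0 - 9.8995 i$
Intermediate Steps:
$g{\left(h \right)} = i \sqrt{2}$ ($g{\left(h \right)} = \sqrt{-2 + 0} = \sqrt{-2} = i \sqrt{2}$)
$c = -34 + i \sqrt{2}$ ($c = i \sqrt{2} - 34 = -34 + i \sqrt{2} \approx -34.0 + 1.4142 i$)
$A{\left(-7 \right)} c - 56 = - 7 \left(-34 + i \sqrt{2}\right) - 56 = \left(238 - 7 i \sqrt{2}\right) - 56 = 182 - 7 i \sqrt{2}$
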